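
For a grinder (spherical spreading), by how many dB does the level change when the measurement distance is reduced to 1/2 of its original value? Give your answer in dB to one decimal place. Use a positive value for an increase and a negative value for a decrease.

+6.0 dB

With spherical spreading the level changes by −20·log₁₀(r₂/r₁).
ΔL = −20·log₁₀(0.5) = +6.02 dB.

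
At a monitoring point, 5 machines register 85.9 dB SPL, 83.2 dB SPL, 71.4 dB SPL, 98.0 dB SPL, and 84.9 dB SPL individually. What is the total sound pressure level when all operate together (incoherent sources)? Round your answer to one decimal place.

Incoherent sources combine by intensity addition: L_total = 10·log₁₀(Σ 10^(L_i/10)).
Σ 10^(L/10) = 10^(85.9/10) + 10^(83.2/10) + 10^(71.4/10) + 10^(98.0/10) + 10^(84.9/10) = 7.230e+09.
L_total = 10·log₁₀(7.230e+09) = 98.59 dB SPL.

98.6 dB SPL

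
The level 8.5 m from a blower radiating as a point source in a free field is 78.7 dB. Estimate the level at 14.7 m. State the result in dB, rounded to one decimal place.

73.9 dB

Point-source attenuation: ΔL = 20·log₁₀(r₂/r₁) = 20·log₁₀(14.7/8.5) = 4.758 dB.
L₂ = 78.7 − 20·log₁₀(14.7/8.5) = 78.7 − 4.758 = 73.94 dB.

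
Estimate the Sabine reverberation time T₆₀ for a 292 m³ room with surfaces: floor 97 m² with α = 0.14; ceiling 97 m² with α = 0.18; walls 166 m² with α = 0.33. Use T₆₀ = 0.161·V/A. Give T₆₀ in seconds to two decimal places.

0.55 s

A = Σ Sᵢαᵢ = 97·0.14 + 97·0.18 + 166·0.33 = 85.82 m².
T₆₀ = 0.161 × 292 / 85.82 = 0.548 s.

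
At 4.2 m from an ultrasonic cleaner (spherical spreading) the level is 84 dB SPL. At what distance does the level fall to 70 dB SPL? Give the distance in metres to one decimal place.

21.0 m

The 14.0 dB drop corresponds to a distance ratio of 10^(14.0/20) for a point source.
r₂ = 4.2·10^((84−70)/20) = 4.2·10^(14.0/20) = 21.05 m.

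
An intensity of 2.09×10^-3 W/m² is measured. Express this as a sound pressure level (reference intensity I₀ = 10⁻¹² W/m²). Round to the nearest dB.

L = 10·log₁₀(I/I₀) = 10·log₁₀(2.09×10^-3/10⁻¹²) = 10·log₁₀(2.09×10^9).
L = 10·(0.3201 + 9) = 93.20 dB.

93 dB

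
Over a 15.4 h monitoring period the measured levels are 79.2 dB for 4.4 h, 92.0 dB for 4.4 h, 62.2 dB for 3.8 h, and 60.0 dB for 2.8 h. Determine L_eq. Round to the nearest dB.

87 dB

L_eq = 10·log₁₀[(1/T)·Σ tᵢ·10^(Lᵢ/10)] with T = 15.4 h.
Σ tᵢ·10^(Lᵢ/10) = 4.4·10^(79.2/10) + 4.4·10^(92.0/10) + 3.8·10^(62.2/10) + 2.8·10^(60.0/10) = 7.349e+09.
L_eq = 10·log₁₀(7.349e+09/15.4) = 86.79 dB.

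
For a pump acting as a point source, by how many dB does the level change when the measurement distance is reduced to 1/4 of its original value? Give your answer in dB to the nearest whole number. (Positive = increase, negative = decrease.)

A point source loses 6 dB per doubling of distance; generally ΔL = −20·log₁₀(r₂/r₁).
ΔL = −20·log₁₀(0.25) = +12.04 dB.

+12 dB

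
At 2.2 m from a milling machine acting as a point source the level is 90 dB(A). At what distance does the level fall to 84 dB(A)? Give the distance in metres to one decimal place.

4.4 m

The 6.0 dB drop corresponds to a distance ratio of 10^(6.0/20) for a point source.
r₂ = 2.2·10^((90−84)/20) = 2.2·10^(6.0/20) = 4.39 m.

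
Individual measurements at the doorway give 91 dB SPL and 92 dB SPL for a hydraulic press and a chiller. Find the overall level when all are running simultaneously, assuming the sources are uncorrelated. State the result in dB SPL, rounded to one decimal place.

94.5 dB SPL

Incoherent sources combine by intensity addition: L_total = 10·log₁₀(Σ 10^(L_i/10)).
Σ 10^(L/10) = 10^(91/10) + 10^(92/10) = 2.844e+09.
L_total = 10·log₁₀(2.844e+09) = 94.54 dB SPL.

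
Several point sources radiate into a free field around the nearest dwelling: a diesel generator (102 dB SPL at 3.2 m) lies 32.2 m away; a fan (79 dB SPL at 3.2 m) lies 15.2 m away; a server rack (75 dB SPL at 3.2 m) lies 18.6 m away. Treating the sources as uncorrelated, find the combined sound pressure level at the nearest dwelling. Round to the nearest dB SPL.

Propagate each source to the receiver with L = L_ref − 20·log₁₀(r/r_ref), then add intensities.
diesel generator: 102 − 20·log₁₀(32.2/3.2) = 102 − 20.05 = 81.95 dB SPL.
fan: 79 − 20·log₁₀(15.2/3.2) = 79 − 13.53 = 65.47 dB SPL.
server rack: 75 − 20·log₁₀(18.6/3.2) = 75 − 15.29 = 59.71 dB SPL.
Σ 10^(L/10) = 1.610e+08 → L_total = 10·log₁₀(1.610e+08) = 82.07 dB SPL.

82 dB SPL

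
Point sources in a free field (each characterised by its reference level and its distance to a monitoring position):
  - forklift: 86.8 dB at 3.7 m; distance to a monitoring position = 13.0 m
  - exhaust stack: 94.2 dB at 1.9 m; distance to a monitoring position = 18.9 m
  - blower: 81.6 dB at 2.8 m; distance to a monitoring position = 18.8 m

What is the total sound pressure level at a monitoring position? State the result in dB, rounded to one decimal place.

First find each source's level at the receiver (point-source: −20·log₁₀(r/r_ref)), then combine on an intensity basis.
forklift: 86.8 − 20·log₁₀(13.0/3.7) = 86.8 − 10.91 = 75.89 dB.
exhaust stack: 94.2 − 20·log₁₀(18.9/1.9) = 94.2 − 19.95 = 74.25 dB.
blower: 81.6 − 20·log₁₀(18.8/2.8) = 81.6 − 16.54 = 65.06 dB.
Σ 10^(L/10) = 6.856e+07 → L_total = 10·log₁₀(6.856e+07) = 78.36 dB.

78.4 dB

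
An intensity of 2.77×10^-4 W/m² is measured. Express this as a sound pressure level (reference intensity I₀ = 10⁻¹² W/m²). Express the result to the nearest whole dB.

I/I₀ = 2.77×10^-4/10⁻¹² = 2.77×10^8, and L = 10·log₁₀(I/I₀).
L = 10·(0.4425 + 8) = 84.42 dB.

84 dB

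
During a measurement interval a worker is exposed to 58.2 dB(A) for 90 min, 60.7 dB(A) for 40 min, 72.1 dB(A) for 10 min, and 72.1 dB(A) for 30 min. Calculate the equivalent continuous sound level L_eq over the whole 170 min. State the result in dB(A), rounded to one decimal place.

66.5 dB(A)

L_eq = 10·log₁₀[(1/T)·Σ tᵢ·10^(Lᵢ/10)] with T = 170 min.
Σ tᵢ·10^(Lᵢ/10) = 90·10^(58.2/10) + 40·10^(60.7/10) + 10·10^(72.1/10) + 30·10^(72.1/10) = 7.552e+08.
L_eq = 10·log₁₀(7.552e+08/170) = 66.48 dB(A).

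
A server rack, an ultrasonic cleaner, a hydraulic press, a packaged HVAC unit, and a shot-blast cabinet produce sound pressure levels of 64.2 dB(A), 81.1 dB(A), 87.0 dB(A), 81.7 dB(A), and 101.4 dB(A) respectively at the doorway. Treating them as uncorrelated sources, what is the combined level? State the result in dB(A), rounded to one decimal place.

For uncorrelated sources the intensities add, so convert each level to linear form, sum, and take 10·log₁₀ of the total.
Σ 10^(L/10) = 10^(64.2/10) + 10^(81.1/10) + 10^(87.0/10) + 10^(81.7/10) + 10^(101.4/10) = 1.458e+10.
L_total = 10·log₁₀(1.458e+10) = 101.64 dB(A).

101.6 dB(A)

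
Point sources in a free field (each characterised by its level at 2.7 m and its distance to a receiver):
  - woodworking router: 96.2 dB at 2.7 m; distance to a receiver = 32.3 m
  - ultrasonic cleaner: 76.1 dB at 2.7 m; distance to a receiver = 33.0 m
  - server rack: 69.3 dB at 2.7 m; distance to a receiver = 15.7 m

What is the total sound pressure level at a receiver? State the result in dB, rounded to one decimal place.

Propagate each source to the receiver with L = L_ref − 20·log₁₀(r/r_ref), then add intensities.
woodworking router: 96.2 − 20·log₁₀(32.3/2.7) = 96.2 − 21.56 = 74.64 dB.
ultrasonic cleaner: 76.1 − 20·log₁₀(33.0/2.7) = 76.1 − 21.74 = 54.36 dB.
server rack: 69.3 − 20·log₁₀(15.7/2.7) = 69.3 − 15.29 = 54.01 dB.
Σ 10^(L/10) = 2.965e+07 → L_total = 10·log₁₀(2.965e+07) = 74.72 dB.

74.7 dB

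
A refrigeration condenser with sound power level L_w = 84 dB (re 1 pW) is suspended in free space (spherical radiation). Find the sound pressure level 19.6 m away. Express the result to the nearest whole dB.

The power spreads over a sphere of area 4π·r², so L_p = L_w − 10·log₁₀(4π·r²).
4π·r² = 4827 m², 10·log₁₀ of that is 36.837 dB.
L_p = 84 − 36.837 = 47.16 dB.

47 dB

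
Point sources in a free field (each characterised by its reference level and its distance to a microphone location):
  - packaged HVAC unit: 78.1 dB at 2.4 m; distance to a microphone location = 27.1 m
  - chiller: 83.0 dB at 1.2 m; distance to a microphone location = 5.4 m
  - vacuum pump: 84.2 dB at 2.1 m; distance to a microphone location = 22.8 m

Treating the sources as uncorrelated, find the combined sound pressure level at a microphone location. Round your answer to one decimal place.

Apply inverse-square spreading to bring every level to the receiver, then sum 10^(L/10).
packaged HVAC unit: 78.1 − 20·log₁₀(27.1/2.4) = 78.1 − 21.06 = 57.04 dB.
chiller: 83.0 − 20·log₁₀(5.4/1.2) = 83.0 − 13.06 = 69.94 dB.
vacuum pump: 84.2 − 20·log₁₀(22.8/2.1) = 84.2 − 20.71 = 63.49 dB.
Σ 10^(L/10) = 1.259e+07 → L_total = 10·log₁₀(1.259e+07) = 71.00 dB.

71.0 dB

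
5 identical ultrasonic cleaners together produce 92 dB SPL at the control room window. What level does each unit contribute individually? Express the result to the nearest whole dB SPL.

5 equal contributions raise the level by 10·log₁₀ 5 = 6.990 dB, so each unit alone gives 92 − 6.990.

85 dB SPL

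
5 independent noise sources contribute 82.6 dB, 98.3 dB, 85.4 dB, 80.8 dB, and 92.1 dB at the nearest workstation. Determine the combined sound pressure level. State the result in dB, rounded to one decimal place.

For uncorrelated sources the intensities add, so convert each level to linear form, sum, and take 10·log₁₀ of the total.
Σ 10^(L/10) = 10^(82.6/10) + 10^(98.3/10) + 10^(85.4/10) + 10^(80.8/10) + 10^(92.1/10) = 9.032e+09.
L_total = 10·log₁₀(9.032e+09) = 99.56 dB.

99.6 dB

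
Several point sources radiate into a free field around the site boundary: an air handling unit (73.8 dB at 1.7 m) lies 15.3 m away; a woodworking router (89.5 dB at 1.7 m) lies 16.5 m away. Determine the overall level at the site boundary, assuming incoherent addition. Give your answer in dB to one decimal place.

69.9 dB

First find each source's level at the receiver (point-source: −20·log₁₀(r/r_ref)), then combine on an intensity basis.
air handling unit: 73.8 − 20·log₁₀(15.3/1.7) = 73.8 − 19.08 = 54.72 dB.
woodworking router: 89.5 − 20·log₁₀(16.5/1.7) = 89.5 − 19.74 = 69.76 dB.
Σ 10^(L/10) = 9.757e+06 → L_total = 10·log₁₀(9.757e+06) = 69.89 dB.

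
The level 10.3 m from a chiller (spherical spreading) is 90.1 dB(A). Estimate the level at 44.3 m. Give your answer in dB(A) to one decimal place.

77.4 dB(A)

Spherical spreading from a point source gives a 20·log₁₀(r₂/r₁) drop.
L₂ = 90.1 − 20·log₁₀(44.3/10.3) = 90.1 − 12.671 = 77.43 dB(A).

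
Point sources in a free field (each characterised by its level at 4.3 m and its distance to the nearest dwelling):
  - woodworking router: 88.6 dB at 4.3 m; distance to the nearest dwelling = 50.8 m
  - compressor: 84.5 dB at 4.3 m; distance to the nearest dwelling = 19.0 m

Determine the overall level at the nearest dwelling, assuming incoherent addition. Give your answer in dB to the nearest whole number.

73 dB

Apply inverse-square spreading to bring every level to the receiver, then sum 10^(L/10).
woodworking router: 88.6 − 20·log₁₀(50.8/4.3) = 88.6 − 21.45 = 67.15 dB.
compressor: 84.5 − 20·log₁₀(19.0/4.3) = 84.5 − 12.91 = 71.59 dB.
Σ 10^(L/10) = 1.963e+07 → L_total = 10·log₁₀(1.963e+07) = 72.93 dB.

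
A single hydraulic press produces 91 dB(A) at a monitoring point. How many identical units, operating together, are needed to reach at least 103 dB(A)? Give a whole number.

N identical sources give L₁ + 10·log₁₀ N, so require 10·log₁₀ N ≥ 103 − 91 = 12.0 dB.
N ≥ 10^(12.0/10) = 15.849, so N = 16.

16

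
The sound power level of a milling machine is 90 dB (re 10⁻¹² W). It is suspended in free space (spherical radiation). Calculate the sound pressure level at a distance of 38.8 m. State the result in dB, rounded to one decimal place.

47.2 dB

The power spreads over a sphere of area 4π·r², so L_p = L_w − 10·log₁₀(4π·r²).
4π·r² = 1.892e+04 m², 10·log₁₀ of that is 42.769 dB.
L_p = 90 − 42.769 = 47.23 dB.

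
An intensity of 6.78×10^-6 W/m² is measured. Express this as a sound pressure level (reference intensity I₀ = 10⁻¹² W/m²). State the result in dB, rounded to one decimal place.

Dividing by I₀ shifts the exponent by 12: I/I₀ = 6.78×10^6.
L = 10·(0.8312 + 6) = 68.31 dB.

68.3 dB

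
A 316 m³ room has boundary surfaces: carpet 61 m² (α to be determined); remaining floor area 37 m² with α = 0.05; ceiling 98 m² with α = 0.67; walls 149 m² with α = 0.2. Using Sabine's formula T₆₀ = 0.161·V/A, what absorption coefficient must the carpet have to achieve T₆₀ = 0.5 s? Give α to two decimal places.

0.07

A = 0.161·V/T₆₀ = 0.161·316/0.5 = 101.75 m² sabins.
Absorption from the other surfaces = 37·0.05 + 98·0.67 + 149·0.2 = 97.31 m², so the carpet must supply 4.44 m² over 61 m².
α = 4.44/61 = 0.073.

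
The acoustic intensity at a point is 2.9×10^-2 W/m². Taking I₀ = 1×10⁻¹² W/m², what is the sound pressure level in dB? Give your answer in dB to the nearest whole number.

105 dB

Dividing by I₀ shifts the exponent by 12: I/I₀ = 2.9×10^10.
L = 10·(0.4624 + 10) = 104.62 dB.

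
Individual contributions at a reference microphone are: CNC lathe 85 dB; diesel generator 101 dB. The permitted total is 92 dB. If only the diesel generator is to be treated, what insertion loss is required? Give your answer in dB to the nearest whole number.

The untreated sources together contribute 10^(85/10) = 3.162e+08, i.e. 85.00 dB.
To meet 92 dB overall, the treated diesel generator may contribute at most 10^(92/10) − 3.162e+08 = 1.269e+09, i.e. 91.03 dB.
Required insertion loss = 101 − 91.03 = 9.97 dB.

10 dB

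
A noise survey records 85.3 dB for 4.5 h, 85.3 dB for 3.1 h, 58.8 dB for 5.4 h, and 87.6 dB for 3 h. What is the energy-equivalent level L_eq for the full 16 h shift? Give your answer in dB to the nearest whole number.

84 dB

The energy average is taken in the linear domain: L_eq = 10·log₁₀[(Σ tᵢ·10^(Lᵢ/10))/T], T = 16 h.
Σ tᵢ·10^(Lᵢ/10) = 4.5·10^(85.3/10) + 3.1·10^(85.3/10) + 5.4·10^(58.8/10) + 3·10^(87.6/10) = 4.306e+09.
L_eq = 10·log₁₀(4.306e+09/16) = 84.30 dB.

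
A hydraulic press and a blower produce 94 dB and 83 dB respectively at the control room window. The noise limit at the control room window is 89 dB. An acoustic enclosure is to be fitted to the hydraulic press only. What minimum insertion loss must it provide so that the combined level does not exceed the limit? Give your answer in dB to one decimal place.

6.3 dB

The untreated sources together contribute 10^(83/10) = 1.995e+08, i.e. 83.00 dB.
To meet 89 dB overall, the treated hydraulic press may contribute at most 10^(89/10) − 1.995e+08 = 5.948e+08, i.e. 87.74 dB.
So the hydraulic press must be reduced from 94 to 87.74 dB: IL = 6.26 dB.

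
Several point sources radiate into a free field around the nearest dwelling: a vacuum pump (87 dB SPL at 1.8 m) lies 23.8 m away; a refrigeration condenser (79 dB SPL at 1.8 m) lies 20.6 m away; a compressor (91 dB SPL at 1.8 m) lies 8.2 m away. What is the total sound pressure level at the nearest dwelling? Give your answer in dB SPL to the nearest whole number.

First find each source's level at the receiver (point-source: −20·log₁₀(r/r_ref)), then combine on an intensity basis.
vacuum pump: 87 − 20·log₁₀(23.8/1.8) = 87 − 22.43 = 64.57 dB SPL.
refrigeration condenser: 79 − 20·log₁₀(20.6/1.8) = 79 − 21.17 = 57.83 dB SPL.
compressor: 91 − 20·log₁₀(8.2/1.8) = 91 − 13.17 = 77.83 dB SPL.
Σ 10^(L/10) = 6.414e+07 → L_total = 10·log₁₀(6.414e+07) = 78.07 dB SPL.

78 dB SPL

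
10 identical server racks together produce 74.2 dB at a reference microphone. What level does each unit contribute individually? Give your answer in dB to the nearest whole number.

64 dB

Dividing the total intensity by 10 lowers the level by 10·log₁₀ 10 = 10.000 dB: L₁ = 74.2 − 10.000.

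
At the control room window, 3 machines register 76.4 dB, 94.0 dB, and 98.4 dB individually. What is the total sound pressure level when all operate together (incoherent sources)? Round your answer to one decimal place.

For uncorrelated sources the intensities add, so convert each level to linear form, sum, and take 10·log₁₀ of the total.
Σ 10^(L/10) = 10^(76.4/10) + 10^(94.0/10) + 10^(98.4/10) = 9.474e+09.
L_total = 10·log₁₀(9.474e+09) = 99.77 dB.

99.8 dB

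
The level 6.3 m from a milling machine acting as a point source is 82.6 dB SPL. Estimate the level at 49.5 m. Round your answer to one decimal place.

64.7 dB SPL

For a point source, L₂ = L₁ − 20·log₁₀(r₂/r₁).
L₂ = 82.6 − 20·log₁₀(49.5/6.3) = 82.6 − 17.905 = 64.69 dB SPL.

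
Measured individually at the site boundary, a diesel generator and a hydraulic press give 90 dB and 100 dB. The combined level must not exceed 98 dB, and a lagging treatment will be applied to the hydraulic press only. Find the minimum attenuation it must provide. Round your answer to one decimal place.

2.7 dB

Fixed contribution from the other source: Σ 10^(L/10) = 10^(90/10) = 1.000e+09 (90.00 dB).
To meet 98 dB overall, the treated hydraulic press may contribute at most 10^(98/10) − 1.000e+09 = 5.310e+09, i.e. 97.25 dB.
So the hydraulic press must be reduced from 100 to 97.25 dB: IL = 2.75 dB.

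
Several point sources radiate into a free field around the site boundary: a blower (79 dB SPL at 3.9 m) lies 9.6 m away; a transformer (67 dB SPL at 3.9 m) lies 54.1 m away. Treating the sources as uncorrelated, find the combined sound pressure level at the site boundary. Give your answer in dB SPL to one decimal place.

Apply inverse-square spreading to bring every level to the receiver, then sum 10^(L/10).
blower: 79 − 20·log₁₀(9.6/3.9) = 79 − 7.82 = 71.18 dB SPL.
transformer: 67 − 20·log₁₀(54.1/3.9) = 67 − 22.84 = 44.16 dB SPL.
Σ 10^(L/10) = 1.314e+07 → L_total = 10·log₁₀(1.314e+07) = 71.18 dB SPL.

71.2 dB SPL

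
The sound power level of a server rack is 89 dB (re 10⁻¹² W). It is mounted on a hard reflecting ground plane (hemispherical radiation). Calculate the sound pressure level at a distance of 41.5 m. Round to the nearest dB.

49 dB

The power spreads over a hemisphere of area 2π·r², so L_p = L_w − 10·log₁₀(2π·r²).
2π·r² = 1.082e+04 m², 10·log₁₀ of that is 40.343 dB.
L_p = 89 − 40.343 = 48.66 dB.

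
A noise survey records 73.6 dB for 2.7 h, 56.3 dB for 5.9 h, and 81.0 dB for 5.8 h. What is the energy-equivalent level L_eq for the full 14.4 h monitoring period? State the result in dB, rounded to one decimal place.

The energy average is taken in the linear domain: L_eq = 10·log₁₀[(Σ tᵢ·10^(Lᵢ/10))/T], T = 14.4 h.
Σ tᵢ·10^(Lᵢ/10) = 2.7·10^(73.6/10) + 5.9·10^(56.3/10) + 5.8·10^(81.0/10) = 7.945e+08.
L_eq = 10·log₁₀(7.945e+08/14.4) = 77.42 dB.

77.4 dB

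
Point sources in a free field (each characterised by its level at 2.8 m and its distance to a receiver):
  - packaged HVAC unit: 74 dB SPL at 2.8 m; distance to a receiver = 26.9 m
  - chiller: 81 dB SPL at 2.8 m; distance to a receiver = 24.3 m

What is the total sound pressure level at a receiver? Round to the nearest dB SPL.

First find each source's level at the receiver (point-source: −20·log₁₀(r/r_ref)), then combine on an intensity basis.
packaged HVAC unit: 74 − 20·log₁₀(26.9/2.8) = 74 − 19.65 = 54.35 dB SPL.
chiller: 81 − 20·log₁₀(24.3/2.8) = 81 − 18.77 = 62.23 dB SPL.
Σ 10^(L/10) = 1.944e+06 → L_total = 10·log₁₀(1.944e+06) = 62.89 dB SPL.

63 dB SPL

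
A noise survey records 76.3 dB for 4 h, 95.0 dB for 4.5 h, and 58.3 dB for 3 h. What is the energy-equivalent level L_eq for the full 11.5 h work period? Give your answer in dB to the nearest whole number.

The energy average is taken in the linear domain: L_eq = 10·log₁₀[(Σ tᵢ·10^(Lᵢ/10))/T], T = 11.5 h.
Σ tᵢ·10^(Lᵢ/10) = 4·10^(76.3/10) + 4.5·10^(95.0/10) + 3·10^(58.3/10) = 1.440e+10.
L_eq = 10·log₁₀(1.440e+10/11.5) = 90.98 dB.

91 dB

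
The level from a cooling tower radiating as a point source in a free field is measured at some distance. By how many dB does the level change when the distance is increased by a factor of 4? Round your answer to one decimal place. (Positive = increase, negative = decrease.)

-12.0 dB

With spherical spreading the level changes by −20·log₁₀(r₂/r₁).
ΔL = −20·log₁₀(4) = -12.04 dB.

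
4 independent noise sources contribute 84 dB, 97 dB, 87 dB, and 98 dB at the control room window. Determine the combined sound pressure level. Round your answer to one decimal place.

100.8 dB

Incoherent sources combine by intensity addition: L_total = 10·log₁₀(Σ 10^(L_i/10)).
Σ 10^(L/10) = 10^(84/10) + 10^(97/10) + 10^(87/10) + 10^(98/10) = 1.207e+10.
L_total = 10·log₁₀(1.207e+10) = 100.82 dB.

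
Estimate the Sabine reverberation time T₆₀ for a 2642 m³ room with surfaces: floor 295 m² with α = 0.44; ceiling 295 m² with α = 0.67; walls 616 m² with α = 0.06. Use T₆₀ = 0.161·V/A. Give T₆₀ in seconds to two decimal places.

Total absorption A = 295·0.44 + 295·0.67 + 616·0.06 = 364.41 m² sabins.
T₆₀ = 0.161 × 2642 / 364.41 = 1.167 s.

1.17 s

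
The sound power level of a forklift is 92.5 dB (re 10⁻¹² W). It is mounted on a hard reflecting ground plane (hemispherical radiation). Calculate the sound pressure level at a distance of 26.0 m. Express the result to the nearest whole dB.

56 dB

The power spreads over a hemisphere of area 2π·r², so L_p = L_w − 10·log₁₀(2π·r²).
2π·r² = 4247 m², 10·log₁₀ of that is 36.281 dB.
L_p = 92.5 − 36.281 = 56.22 dB.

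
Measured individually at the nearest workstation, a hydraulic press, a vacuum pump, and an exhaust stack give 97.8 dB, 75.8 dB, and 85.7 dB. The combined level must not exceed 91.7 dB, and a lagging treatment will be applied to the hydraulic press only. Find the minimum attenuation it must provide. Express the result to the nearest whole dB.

The untreated sources together contribute 10^(75.8/10) + 10^(85.7/10) = 4.096e+08, i.e. 86.12 dB.
To meet 91.7 dB overall, the treated hydraulic press may contribute at most 10^(91.7/10) − 4.096e+08 = 1.070e+09, i.e. 90.29 dB.
So the hydraulic press must be reduced from 97.8 to 90.29 dB: IL = 7.51 dB.

8 dB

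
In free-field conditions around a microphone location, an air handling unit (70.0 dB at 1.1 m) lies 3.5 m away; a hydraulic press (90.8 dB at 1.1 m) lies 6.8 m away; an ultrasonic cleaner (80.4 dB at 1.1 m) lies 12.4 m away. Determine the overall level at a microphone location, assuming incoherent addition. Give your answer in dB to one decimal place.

75.2 dB

Propagate each source to the receiver with L = L_ref − 20·log₁₀(r/r_ref), then add intensities.
air handling unit: 70.0 − 20·log₁₀(3.5/1.1) = 70.0 − 10.05 = 59.95 dB.
hydraulic press: 90.8 − 20·log₁₀(6.8/1.1) = 90.8 − 15.82 = 74.98 dB.
ultrasonic cleaner: 80.4 − 20·log₁₀(12.4/1.1) = 80.4 − 21.04 = 59.36 dB.
Σ 10^(L/10) = 3.331e+07 → L_total = 10·log₁₀(3.331e+07) = 75.23 dB.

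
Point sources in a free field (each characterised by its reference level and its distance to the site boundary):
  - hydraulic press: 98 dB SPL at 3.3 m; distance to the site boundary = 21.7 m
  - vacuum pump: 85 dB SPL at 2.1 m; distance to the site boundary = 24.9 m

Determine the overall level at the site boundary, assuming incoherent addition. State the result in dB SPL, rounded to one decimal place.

Propagate each source to the receiver with L = L_ref − 20·log₁₀(r/r_ref), then add intensities.
hydraulic press: 98 − 20·log₁₀(21.7/3.3) = 98 − 16.36 = 81.64 dB SPL.
vacuum pump: 85 − 20·log₁₀(24.9/2.1) = 85 − 21.48 = 63.52 dB SPL.
Σ 10^(L/10) = 1.482e+08 → L_total = 10·log₁₀(1.482e+08) = 81.71 dB SPL.

81.7 dB SPL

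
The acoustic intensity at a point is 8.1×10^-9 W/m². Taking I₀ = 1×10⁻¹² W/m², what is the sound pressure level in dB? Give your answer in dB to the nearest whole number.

I/I₀ = 8.1×10^-9/10⁻¹² = 8.1×10^3, and L = 10·log₁₀(I/I₀).
L = 10·(0.9085 + 3) = 39.08 dB.

39 dB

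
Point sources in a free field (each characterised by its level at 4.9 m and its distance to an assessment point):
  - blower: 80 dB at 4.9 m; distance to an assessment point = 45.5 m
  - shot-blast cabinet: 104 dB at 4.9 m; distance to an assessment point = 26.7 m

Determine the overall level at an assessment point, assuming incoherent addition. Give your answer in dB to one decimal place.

Propagate each source to the receiver with L = L_ref − 20·log₁₀(r/r_ref), then add intensities.
blower: 80 − 20·log₁₀(45.5/4.9) = 80 − 19.36 = 60.64 dB.
shot-blast cabinet: 104 − 20·log₁₀(26.7/4.9) = 104 − 14.73 = 89.27 dB.
Σ 10^(L/10) = 8.472e+08 → L_total = 10·log₁₀(8.472e+08) = 89.28 dB.

89.3 dB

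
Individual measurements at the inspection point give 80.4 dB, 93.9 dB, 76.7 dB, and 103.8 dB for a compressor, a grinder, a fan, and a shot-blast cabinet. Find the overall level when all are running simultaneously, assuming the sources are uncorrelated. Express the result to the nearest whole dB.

For uncorrelated sources the intensities add, so convert each level to linear form, sum, and take 10·log₁₀ of the total.
Σ 10^(L/10) = 10^(80.4/10) + 10^(93.9/10) + 10^(76.7/10) + 10^(103.8/10) = 2.660e+10.
L_total = 10·log₁₀(2.660e+10) = 104.25 dB.

104 dB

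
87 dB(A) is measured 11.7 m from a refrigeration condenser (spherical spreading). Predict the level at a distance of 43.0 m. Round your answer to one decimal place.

75.7 dB(A)

For a point source, L₂ = L₁ − 20·log₁₀(r₂/r₁).
L₂ = 87 − 20·log₁₀(43.0/11.7) = 87 − 11.306 = 75.69 dB(A).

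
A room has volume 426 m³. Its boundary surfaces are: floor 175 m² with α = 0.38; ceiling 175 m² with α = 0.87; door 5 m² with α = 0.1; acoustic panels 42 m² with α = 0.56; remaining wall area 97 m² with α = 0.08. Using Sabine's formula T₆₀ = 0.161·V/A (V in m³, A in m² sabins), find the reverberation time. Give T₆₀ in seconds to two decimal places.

0.27 s

A = Σ Sᵢαᵢ = 175·0.38 + 175·0.87 + 5·0.1 + 42·0.56 + 97·0.08 = 250.53 m².
T₆₀ = 0.161 × 426 / 250.53 = 0.274 s.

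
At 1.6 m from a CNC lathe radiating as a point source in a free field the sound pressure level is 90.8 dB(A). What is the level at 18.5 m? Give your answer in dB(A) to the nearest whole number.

For a point source, L₂ = L₁ − 20·log₁₀(r₂/r₁).
L₂ = 90.8 − 20·log₁₀(18.5/1.6) = 90.8 − 21.261 = 69.54 dB(A).

70 dB(A)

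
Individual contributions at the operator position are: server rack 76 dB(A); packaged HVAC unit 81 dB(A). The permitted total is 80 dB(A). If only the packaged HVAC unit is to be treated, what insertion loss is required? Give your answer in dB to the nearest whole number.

Everything except the packaged HVAC unit sums to 10^(76/10) = 3.981e+07 in linear terms, 76.00 dB(A).
The limit corresponds to 10^(80/10) = 1.000e+08; subtracting the fixed part leaves 6.019e+07 for the packaged HVAC unit, i.e. 77.80 dB(A).
Required insertion loss = 81 − 77.80 = 3.20 dB.

3 dB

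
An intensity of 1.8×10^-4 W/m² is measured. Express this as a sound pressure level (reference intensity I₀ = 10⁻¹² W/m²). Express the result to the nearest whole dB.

83 dB

I/I₀ = 1.8×10^-4/10⁻¹² = 1.8×10^8, and L = 10·log₁₀(I/I₀).
L = 10·(0.2553 + 8) = 82.55 dB.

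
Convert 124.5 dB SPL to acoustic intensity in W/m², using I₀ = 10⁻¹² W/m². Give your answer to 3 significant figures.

2.82 W/m²

L = 10·log₁₀(I/I₀) ⇒ I = I₀·10^(L/10) = 10⁻¹² × 10^12.45.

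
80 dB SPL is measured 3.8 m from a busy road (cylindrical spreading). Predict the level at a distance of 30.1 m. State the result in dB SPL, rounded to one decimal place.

71.0 dB SPL

Cylindrical spreading from a line source gives a 10·log₁₀(r₂/r₁) drop.
L₂ = 80 − 10·log₁₀(30.1/3.8) = 80 − 8.988 = 71.01 dB SPL.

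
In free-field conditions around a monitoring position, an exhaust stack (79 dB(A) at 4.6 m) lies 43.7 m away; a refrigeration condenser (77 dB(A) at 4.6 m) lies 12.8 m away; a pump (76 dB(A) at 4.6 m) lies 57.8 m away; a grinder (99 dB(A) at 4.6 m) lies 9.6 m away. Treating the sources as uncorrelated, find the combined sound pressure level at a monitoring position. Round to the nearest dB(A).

93 dB(A)

Propagate each source to the receiver with L = L_ref − 20·log₁₀(r/r_ref), then add intensities.
exhaust stack: 79 − 20·log₁₀(43.7/4.6) = 79 − 19.55 = 59.45 dB(A).
refrigeration condenser: 77 − 20·log₁₀(12.8/4.6) = 77 − 8.89 = 68.11 dB(A).
pump: 76 − 20·log₁₀(57.8/4.6) = 76 − 21.98 = 54.02 dB(A).
grinder: 99 − 20·log₁₀(9.6/4.6) = 99 − 6.39 = 92.61 dB(A).
Σ 10^(L/10) = 1.831e+09 → L_total = 10·log₁₀(1.831e+09) = 92.63 dB(A).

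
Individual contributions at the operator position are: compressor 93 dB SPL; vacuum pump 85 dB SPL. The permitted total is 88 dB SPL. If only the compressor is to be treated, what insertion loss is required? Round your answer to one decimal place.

Fixed contribution from the other source: Σ 10^(L/10) = 10^(85/10) = 3.162e+08 (85.00 dB SPL).
The limit corresponds to 10^(88/10) = 6.310e+08; subtracting the fixed part leaves 3.147e+08 for the compressor, i.e. 84.98 dB SPL.
So the compressor must be reduced from 93 to 84.98 dB SPL: IL = 8.02 dB.

8.0 dB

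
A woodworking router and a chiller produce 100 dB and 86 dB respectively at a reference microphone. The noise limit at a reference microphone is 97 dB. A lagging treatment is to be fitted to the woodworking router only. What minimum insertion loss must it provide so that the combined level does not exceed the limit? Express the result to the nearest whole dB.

3 dB

Fixed contribution from the other source: Σ 10^(L/10) = 10^(86/10) = 3.981e+08 (86.00 dB).
The limit corresponds to 10^(97/10) = 5.012e+09; subtracting the fixed part leaves 4.614e+09 for the woodworking router, i.e. 96.64 dB.
Required insertion loss = 100 − 96.64 = 3.36 dB.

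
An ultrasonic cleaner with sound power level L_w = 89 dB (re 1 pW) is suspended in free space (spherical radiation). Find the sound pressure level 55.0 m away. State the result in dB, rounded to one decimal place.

43.2 dB

The power spreads over a sphere of area 4π·r², so L_p = L_w − 10·log₁₀(4π·r²).
4π·r² = 3.801e+04 m², 10·log₁₀ of that is 45.799 dB.
L_p = 89 − 45.799 = 43.20 dB.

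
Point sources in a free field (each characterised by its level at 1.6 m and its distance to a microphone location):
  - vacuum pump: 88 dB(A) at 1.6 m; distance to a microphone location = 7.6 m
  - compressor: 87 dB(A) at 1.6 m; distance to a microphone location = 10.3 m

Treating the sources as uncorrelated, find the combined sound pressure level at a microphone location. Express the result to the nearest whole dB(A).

76 dB(A)

Propagate each source to the receiver with L = L_ref − 20·log₁₀(r/r_ref), then add intensities.
vacuum pump: 88 − 20·log₁₀(7.6/1.6) = 88 − 13.53 = 74.47 dB(A).
compressor: 87 − 20·log₁₀(10.3/1.6) = 87 − 16.17 = 70.83 dB(A).
Σ 10^(L/10) = 4.006e+07 → L_total = 10·log₁₀(4.006e+07) = 76.03 dB(A).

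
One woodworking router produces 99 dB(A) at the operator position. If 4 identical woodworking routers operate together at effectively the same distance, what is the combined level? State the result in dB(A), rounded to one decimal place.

105.0 dB(A)

N identical incoherent sources raise the level by 10·log₁₀ N.
L_total = 99 + 10·log₁₀(4) = 99 + 6.021 = 105.02 dB(A).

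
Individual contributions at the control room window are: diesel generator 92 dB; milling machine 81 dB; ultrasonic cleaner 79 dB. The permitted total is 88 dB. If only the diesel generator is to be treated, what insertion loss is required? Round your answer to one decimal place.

5.7 dB

Fixed contribution from the other sources: Σ 10^(L/10) = 10^(81/10) + 10^(79/10) = 2.053e+08 (83.12 dB).
The limit corresponds to 10^(88/10) = 6.310e+08; subtracting the fixed part leaves 4.256e+08 for the diesel generator, i.e. 86.29 dB.
Required insertion loss = 92 − 86.29 = 5.71 dB.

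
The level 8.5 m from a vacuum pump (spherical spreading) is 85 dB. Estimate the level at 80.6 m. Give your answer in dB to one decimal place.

Point-source attenuation: ΔL = 20·log₁₀(r₂/r₁) = 20·log₁₀(80.6/8.5) = 19.538 dB.
L₂ = 85 − 20·log₁₀(80.6/8.5) = 85 − 19.538 = 65.46 dB.

65.5 dB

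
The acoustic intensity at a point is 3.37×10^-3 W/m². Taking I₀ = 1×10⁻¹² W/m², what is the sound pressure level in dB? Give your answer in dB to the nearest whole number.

95 dB

Dividing by I₀ shifts the exponent by 12: I/I₀ = 3.37×10^9.
L = 10·(0.5276 + 9) = 95.28 dB.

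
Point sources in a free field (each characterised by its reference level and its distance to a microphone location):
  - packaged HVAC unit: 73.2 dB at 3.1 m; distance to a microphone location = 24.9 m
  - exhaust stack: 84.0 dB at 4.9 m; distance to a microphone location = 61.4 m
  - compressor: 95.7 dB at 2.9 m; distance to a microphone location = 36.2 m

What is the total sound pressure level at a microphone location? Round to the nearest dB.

74 dB

Propagate each source to the receiver with L = L_ref − 20·log₁₀(r/r_ref), then add intensities.
packaged HVAC unit: 73.2 − 20·log₁₀(24.9/3.1) = 73.2 − 18.10 = 55.10 dB.
exhaust stack: 84.0 − 20·log₁₀(61.4/4.9) = 84.0 − 21.96 = 62.04 dB.
compressor: 95.7 − 20·log₁₀(36.2/2.9) = 95.7 − 21.93 = 73.77 dB.
Σ 10^(L/10) = 2.577e+07 → L_total = 10·log₁₀(2.577e+07) = 74.11 dB.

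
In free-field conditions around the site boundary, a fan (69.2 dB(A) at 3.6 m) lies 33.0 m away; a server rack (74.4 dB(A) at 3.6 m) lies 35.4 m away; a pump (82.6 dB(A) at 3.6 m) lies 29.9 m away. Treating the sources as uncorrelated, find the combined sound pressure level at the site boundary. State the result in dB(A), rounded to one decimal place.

64.8 dB(A)

Apply inverse-square spreading to bring every level to the receiver, then sum 10^(L/10).
fan: 69.2 − 20·log₁₀(33.0/3.6) = 69.2 − 19.24 = 49.96 dB(A).
server rack: 74.4 − 20·log₁₀(35.4/3.6) = 74.4 − 19.85 = 54.55 dB(A).
pump: 82.6 − 20·log₁₀(29.9/3.6) = 82.6 − 18.39 = 64.21 dB(A).
Σ 10^(L/10) = 3.022e+06 → L_total = 10·log₁₀(3.022e+06) = 64.80 dB(A).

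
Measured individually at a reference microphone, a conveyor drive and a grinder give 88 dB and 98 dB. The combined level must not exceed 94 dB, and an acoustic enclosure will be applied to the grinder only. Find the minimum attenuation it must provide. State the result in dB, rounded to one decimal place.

5.3 dB

The untreated sources together contribute 10^(88/10) = 6.310e+08, i.e. 88.00 dB.
The limit corresponds to 10^(94/10) = 2.512e+09; subtracting the fixed part leaves 1.881e+09 for the grinder, i.e. 92.74 dB.
So the grinder must be reduced from 98 to 92.74 dB: IL = 5.26 dB.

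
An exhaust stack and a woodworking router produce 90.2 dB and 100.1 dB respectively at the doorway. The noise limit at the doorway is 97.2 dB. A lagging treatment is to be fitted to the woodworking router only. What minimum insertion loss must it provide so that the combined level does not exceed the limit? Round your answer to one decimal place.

The untreated sources together contribute 10^(90.2/10) = 1.047e+09, i.e. 90.20 dB.
To meet 97.2 dB overall, the treated woodworking router may contribute at most 10^(97.2/10) − 1.047e+09 = 4.201e+09, i.e. 96.23 dB.
So the woodworking router must be reduced from 100.1 to 96.23 dB: IL = 3.87 dB.

3.9 dB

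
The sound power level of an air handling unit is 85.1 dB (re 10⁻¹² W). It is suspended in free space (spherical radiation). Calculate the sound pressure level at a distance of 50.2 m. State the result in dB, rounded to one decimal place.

L_p = L_w − 10·log₁₀(4π·r²) with r = 50.2 m.
4π·r² = 3.167e+04 m², 10·log₁₀ of that is 45.006 dB.
L_p = 85.1 − 45.006 = 40.09 dB.

40.1 dB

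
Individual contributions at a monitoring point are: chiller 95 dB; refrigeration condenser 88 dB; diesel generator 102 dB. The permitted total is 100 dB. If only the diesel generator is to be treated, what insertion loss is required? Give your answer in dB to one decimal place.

The untreated sources together contribute 10^(95/10) + 10^(88/10) = 3.793e+09, i.e. 95.79 dB.
The limit corresponds to 10^(100/10) = 1.000e+10; subtracting the fixed part leaves 6.207e+09 for the diesel generator, i.e. 97.93 dB.
So the diesel generator must be reduced from 102 to 97.93 dB: IL = 4.07 dB.

4.1 dB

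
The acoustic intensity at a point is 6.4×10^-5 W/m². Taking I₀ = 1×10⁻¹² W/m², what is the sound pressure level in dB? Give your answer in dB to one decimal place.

78.1 dB

Dividing by I₀ shifts the exponent by 12: I/I₀ = 6.4×10^7.
L = 10·(0.8062 + 7) = 78.06 dB.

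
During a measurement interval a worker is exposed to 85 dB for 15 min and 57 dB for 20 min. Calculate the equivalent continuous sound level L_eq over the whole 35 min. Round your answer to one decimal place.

L_eq = 10·log₁₀[(1/T)·Σ tᵢ·10^(Lᵢ/10)] with T = 35 min.
Σ tᵢ·10^(Lᵢ/10) = 15·10^(85/10) + 20·10^(57/10) = 4.753e+09.
L_eq = 10·log₁₀(4.753e+09/35) = 81.33 dB.

81.3 dB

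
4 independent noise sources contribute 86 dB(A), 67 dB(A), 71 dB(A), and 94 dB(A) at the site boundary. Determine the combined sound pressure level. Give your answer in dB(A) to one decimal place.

For uncorrelated sources the intensities add, so convert each level to linear form, sum, and take 10·log₁₀ of the total.
Σ 10^(L/10) = 10^(86/10) + 10^(67/10) + 10^(71/10) + 10^(94/10) = 2.928e+09.
L_total = 10·log₁₀(2.928e+09) = 94.67 dB(A).

94.7 dB(A)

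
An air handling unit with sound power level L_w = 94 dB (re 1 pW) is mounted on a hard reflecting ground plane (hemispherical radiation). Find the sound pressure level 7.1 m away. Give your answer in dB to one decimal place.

L_p = L_w − 10·log₁₀(2π·r²) with r = 7.1 m.
2π·r² = 316.7 m², 10·log₁₀ of that is 25.007 dB.
L_p = 94 − 25.007 = 68.99 dB.

69.0 dB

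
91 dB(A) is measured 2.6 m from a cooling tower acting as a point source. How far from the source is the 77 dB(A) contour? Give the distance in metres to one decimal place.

The 14.0 dB drop corresponds to a distance ratio of 10^(14.0/20) for a point source.
r₂ = 2.6·10^((91−77)/20) = 2.6·10^(14.0/20) = 13.03 m.

13.0 m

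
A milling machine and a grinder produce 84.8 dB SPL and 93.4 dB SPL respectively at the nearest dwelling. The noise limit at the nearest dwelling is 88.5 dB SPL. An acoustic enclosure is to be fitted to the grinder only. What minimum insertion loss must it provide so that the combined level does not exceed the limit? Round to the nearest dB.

7 dB

Fixed contribution from the other source: Σ 10^(L/10) = 10^(84.8/10) = 3.020e+08 (84.80 dB SPL).
The limit corresponds to 10^(88.5/10) = 7.079e+08; subtracting the fixed part leaves 4.060e+08 for the grinder, i.e. 86.08 dB SPL.
Required insertion loss = 93.4 − 86.08 = 7.32 dB.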